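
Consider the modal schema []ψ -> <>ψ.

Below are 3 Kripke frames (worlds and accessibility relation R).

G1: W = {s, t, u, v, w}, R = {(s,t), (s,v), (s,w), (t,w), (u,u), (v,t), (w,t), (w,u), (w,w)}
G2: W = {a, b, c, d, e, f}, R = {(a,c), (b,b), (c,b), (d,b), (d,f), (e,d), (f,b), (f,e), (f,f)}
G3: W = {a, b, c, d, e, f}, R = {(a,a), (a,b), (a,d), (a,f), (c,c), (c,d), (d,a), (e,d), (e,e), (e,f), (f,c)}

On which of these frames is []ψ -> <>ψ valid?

G1, G2

This is the axiom for seriality; its first-order frame correspondent is forall x exists y Rxy.
G1: ✓.
G2: ✓.
G3: fails — world b has no successor.
Valid on: G1, G2.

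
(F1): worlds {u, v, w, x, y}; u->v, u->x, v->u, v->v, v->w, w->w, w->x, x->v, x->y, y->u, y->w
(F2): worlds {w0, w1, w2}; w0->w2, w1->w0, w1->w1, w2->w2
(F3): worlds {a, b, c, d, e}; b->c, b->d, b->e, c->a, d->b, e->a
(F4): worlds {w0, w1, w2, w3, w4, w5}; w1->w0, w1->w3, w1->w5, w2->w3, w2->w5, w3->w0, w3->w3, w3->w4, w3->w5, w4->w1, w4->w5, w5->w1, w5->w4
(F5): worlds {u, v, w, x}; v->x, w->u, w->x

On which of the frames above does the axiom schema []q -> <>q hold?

The schema corresponds to seriality: forall x exists y Rxy.
(F1): holds.
(F2): holds.
(F3): fails — world a has no successor.
(F4): fails — world w0 has no successor.
(F5): fails — world u has no successor.
Valid on: (F1), (F2).

(F1), (F2)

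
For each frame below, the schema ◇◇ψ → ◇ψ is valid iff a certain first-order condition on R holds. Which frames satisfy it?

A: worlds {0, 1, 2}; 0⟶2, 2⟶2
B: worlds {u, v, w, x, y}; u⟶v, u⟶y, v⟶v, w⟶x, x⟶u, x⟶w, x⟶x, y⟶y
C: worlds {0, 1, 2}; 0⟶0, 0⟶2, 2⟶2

Frame correspondent (Sahlqvist): ∀x ∀y ∀z (Rxy ∧ Ryz → Rxz) — i.e. transitivity.
A: ✓.
B: fails — Rwx and Rxw but not Rww.
C: ✓.

A, C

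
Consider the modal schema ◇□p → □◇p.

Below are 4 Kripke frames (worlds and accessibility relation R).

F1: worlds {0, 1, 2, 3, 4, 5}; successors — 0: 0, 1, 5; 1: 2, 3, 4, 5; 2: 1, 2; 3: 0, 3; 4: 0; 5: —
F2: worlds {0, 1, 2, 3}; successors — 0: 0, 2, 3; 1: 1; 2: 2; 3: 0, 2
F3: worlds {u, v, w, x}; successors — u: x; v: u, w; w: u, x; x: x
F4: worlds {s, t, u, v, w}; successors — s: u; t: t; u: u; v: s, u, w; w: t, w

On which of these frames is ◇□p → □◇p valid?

F2, F3

This is the axiom for convergence; its first-order frame correspondent is ∀x ∀y ∀z (Rxy ∧ Rxz → ∃w (Ryw ∧ Rzw)).
F1: fails — R00 and R05 but 0 and 5 have no common successor.
F2: holds.
F3: holds.
F4: fails — Rvw and Rvu but w and u have no common successor.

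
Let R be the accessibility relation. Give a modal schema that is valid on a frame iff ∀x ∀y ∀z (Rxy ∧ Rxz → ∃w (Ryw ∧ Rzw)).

◇□p → □◇p

This is convergence; the standard corresponding axiom is .2: ◇□p → □◇p.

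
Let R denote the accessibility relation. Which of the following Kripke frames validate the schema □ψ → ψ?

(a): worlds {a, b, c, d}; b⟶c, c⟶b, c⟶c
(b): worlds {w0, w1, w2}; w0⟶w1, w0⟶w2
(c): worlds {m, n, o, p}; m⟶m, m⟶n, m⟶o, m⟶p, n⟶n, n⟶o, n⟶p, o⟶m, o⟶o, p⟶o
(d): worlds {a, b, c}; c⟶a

none

Frame correspondent (Sahlqvist): ∀x Rxx — i.e. reflexivity.
(a): fails — world a does not see itself.
(b): fails — world w0 does not see itself.
(c): fails — world p does not see itself.
(d): fails — world a does not see itself.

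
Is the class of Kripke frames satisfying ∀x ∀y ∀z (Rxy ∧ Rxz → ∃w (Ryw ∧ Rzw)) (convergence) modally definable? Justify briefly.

This is a Sahlqvist condition; the .2 axiom ◇□q → □◇q defines it.
Suppose ◇□q→□◇q is valid. Take Rxy, Rxz and set V(q)={w : Ryw}. Then □q at y so ◇□q at x, so □◇q at x, so ◇q at z, giving w with Rzw and Ryw.

Yes, by ◇□q → □◇q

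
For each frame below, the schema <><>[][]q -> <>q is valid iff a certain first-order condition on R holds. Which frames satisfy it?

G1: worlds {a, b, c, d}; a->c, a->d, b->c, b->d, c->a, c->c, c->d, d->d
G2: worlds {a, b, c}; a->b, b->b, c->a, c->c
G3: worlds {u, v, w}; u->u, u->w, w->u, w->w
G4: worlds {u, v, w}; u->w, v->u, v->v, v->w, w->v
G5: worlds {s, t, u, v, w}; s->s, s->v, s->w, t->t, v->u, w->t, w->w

The schema corresponds to a generalized confluence (Geach) condition: forall x forall y (x R^2 y -> exists w (y R^2 w & xRw)).
G1: condition met.
G2: fails — cR²a but no w with aR²w and cRw.
G3: condition met.
G4: condition met.
G5: fails — sR²t but no w* with tR²w* and sRw*.

G1, G3, G4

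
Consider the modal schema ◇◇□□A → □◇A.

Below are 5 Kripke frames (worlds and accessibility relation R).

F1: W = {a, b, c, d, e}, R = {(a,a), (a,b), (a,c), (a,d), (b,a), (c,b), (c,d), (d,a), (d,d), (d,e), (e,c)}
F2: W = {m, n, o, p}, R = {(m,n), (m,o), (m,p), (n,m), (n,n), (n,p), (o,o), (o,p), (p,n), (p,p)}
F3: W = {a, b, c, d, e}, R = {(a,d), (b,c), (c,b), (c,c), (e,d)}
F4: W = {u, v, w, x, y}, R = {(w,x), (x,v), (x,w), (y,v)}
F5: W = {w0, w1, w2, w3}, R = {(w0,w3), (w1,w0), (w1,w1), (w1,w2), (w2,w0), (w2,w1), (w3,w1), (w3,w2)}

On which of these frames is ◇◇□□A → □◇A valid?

Frame correspondent (Sahlqvist): ∀x ∀y ∀z ((xR²y ∧ xRz) → ∃w (yR²w ∧ zRw)) — i.e. a generalized confluence (Geach) condition.
F1: fails — aR²e, aRb but no w with eR²w and bRw.
F2: condition met.
F3: condition met.
F4: fails — wR²v, wRx but no t with vR²t and xRt.
F5: fails — w1R²w0, w1Rw0 but no w with w0R²w and w0Rw.
Valid on: F2, F3.

F2, F3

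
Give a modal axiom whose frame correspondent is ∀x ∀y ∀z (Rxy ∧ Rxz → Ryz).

◇ψ → □◇ψ

This is the Euclidean property; the standard corresponding axiom is 5: ◇ψ → □◇ψ.
Suppose ◇ψ→□◇ψ is valid. Take Rxy, Rxz and set V(ψ)={y}. Then ◇ψ at x, so □◇ψ at x, so ◇ψ at z, so some w with Rzw has ψ; w=y, i.e. Rzy. By symmetry of the argument, Ryz.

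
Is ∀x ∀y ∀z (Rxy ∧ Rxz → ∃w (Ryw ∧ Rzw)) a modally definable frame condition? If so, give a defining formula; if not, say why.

The condition is convergence. A defining modal formula is ◇□q → □◇q.

Yes — defined by ◇□q → □◇q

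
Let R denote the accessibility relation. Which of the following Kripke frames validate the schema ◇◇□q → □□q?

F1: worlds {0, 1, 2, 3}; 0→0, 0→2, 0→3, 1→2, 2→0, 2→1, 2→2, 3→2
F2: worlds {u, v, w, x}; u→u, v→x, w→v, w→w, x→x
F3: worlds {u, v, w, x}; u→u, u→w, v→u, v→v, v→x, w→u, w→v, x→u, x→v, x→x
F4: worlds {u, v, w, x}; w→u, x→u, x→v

F4

The schema corresponds to a generalized confluence (Geach) condition: ∀x ∀y ∀z ((xR²y ∧ xR²z) → ∃w (yRw ∧ z = w)).
F1: fails — 0R²0, 0R²1 but no w with 0Rw and 1=w.
F2: fails — wR²v, wR²v but no t with vRt and v=t.
F3: fails — uR²u, uR²v but no t with uRt and v=t.
F4: holds.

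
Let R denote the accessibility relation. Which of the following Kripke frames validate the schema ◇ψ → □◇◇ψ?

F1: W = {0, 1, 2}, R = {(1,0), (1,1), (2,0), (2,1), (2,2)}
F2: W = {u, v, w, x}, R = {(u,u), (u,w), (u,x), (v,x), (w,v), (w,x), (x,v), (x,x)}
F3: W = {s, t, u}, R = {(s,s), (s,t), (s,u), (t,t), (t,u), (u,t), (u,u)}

Frame correspondent (Sahlqvist): ∀x ∀y ∀z ((xRy ∧ xRz) → ∃w (y = w ∧ zR²w)) — i.e. a generalized confluence (Geach) condition.
F1: fails — 1R0, 1R0 but no w with 0=w and 0R²w.
F2: fails — uRu, uRw but no t with u=t and wR²t.
F3: fails — sRs, sRt but no w with s=w and tR²w.

none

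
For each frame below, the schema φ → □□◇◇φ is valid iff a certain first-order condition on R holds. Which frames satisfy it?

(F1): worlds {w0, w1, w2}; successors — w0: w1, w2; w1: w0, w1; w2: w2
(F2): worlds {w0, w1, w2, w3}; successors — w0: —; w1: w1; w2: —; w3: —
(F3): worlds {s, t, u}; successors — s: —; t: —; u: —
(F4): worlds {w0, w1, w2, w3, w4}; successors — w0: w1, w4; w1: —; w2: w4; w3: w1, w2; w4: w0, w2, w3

(F2), (F3)

This is the axiom for a generalized confluence (Geach) condition; its first-order frame correspondent is ∀x ∀z (xR²z → ∃w (x = w ∧ zR²w)).
(F1): fails — w0R²w2 but no w with w0=w and w2R²w.
(F2): condition met.
(F3): condition met.
(F4): fails — w0R²w3 but no w with w0=w and w3R²w.
Valid on: (F2), (F3).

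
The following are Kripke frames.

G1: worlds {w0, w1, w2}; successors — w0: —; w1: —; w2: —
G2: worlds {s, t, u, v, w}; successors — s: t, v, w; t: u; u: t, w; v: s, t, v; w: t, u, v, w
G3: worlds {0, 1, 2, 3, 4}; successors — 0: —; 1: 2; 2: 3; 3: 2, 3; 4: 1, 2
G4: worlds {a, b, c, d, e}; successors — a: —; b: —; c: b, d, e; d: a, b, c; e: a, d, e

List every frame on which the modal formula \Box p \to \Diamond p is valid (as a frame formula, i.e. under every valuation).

G2

Frame correspondent (Sahlqvist): \forall x \exists y Rxy — i.e. seriality.
G1: fails — world w0 has no successor.
G2: satisfies the condition.
G3: fails — world 0 has no successor.
G4: fails — world a has no successor.
Valid on: G2.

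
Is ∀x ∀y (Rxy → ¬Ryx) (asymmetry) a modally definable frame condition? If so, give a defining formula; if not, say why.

Any modally definable frame class is closed under surjective bounded morphisms.
The 3-cycle (worlds a,b,c with a→b→c→a) is asymmetric. Mapping every world to a single reflexive point • is a surjective bounded morphism, and the reflexive point is not asymmetric (R•• but asymmetry requires ¬R••).
Hence asymmetry is not modally definable.

Not definable by any modal formula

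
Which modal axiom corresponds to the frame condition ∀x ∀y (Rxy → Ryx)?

q → □◇q

This is symmetry; the standard corresponding axiom is B: q → □◇q.
Suppose q→□◇q is valid. Take Rxy and set V(q)={x}. Then q at x, so □◇q at x, so ◇q at y, so some z with Ryz has q; z=x, i.e. Ryx.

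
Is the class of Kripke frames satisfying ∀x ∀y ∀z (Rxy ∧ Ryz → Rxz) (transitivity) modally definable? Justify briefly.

The condition is transitivity. A defining modal formula is □r → □□r.

Yes — defined by □r → □□r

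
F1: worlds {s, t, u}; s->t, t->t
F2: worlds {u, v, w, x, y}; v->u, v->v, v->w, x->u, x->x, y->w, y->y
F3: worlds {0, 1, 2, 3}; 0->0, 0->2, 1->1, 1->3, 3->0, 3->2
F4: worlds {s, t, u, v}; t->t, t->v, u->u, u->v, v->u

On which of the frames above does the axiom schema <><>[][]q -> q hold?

The schema corresponds to a generalized confluence (Geach) condition: forall x forall y (x R^2 y -> exists w (y R^2 w & x = w)).
F1: fails — sR²t but no w with tR²w and s=w.
F2: fails — vR²u but no t with uR²t and v=t.
F3: fails — 0R²2 but no w with 2R²w and 0=w.
F4: fails — tR²u but no w with uR²w and t=w.

none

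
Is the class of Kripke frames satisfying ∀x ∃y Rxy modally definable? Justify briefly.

Definable; □p → ◇p defines it

This is a Sahlqvist condition; the D axiom □p → ◇p defines it.
Suppose □p→◇p is valid. At any x set V(p)=W. Then □p at x, so ◇p at x, so x has a successor.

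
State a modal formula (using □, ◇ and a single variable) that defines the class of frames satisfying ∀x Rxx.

The condition is reflexivity. The T schema □p → p defines it.
Suppose □p→p is valid. At any x set V(p)={w : Rxw}. Then □p holds at x, so p holds at x, i.e. Rxx.

□p → p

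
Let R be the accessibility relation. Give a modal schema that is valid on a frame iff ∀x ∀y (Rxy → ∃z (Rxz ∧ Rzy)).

A defining formula is □□p → □p (the C4 axiom).

□□p → □p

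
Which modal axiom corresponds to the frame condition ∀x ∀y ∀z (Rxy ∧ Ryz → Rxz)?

□ψ → □□ψ

A defining formula is □ψ → □□ψ (the 4 axiom).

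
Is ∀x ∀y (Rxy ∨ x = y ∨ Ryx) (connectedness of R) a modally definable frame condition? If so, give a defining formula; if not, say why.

Any modally definable frame class is closed under disjoint unions.
Take 3 disjoint single-world reflexive frames: each is trivially connected, but their disjoint union has 3 worlds with no edge between distinct components, so it is not connected.
Hence connectedness of R is not modally definable.

Not definable by any modal formula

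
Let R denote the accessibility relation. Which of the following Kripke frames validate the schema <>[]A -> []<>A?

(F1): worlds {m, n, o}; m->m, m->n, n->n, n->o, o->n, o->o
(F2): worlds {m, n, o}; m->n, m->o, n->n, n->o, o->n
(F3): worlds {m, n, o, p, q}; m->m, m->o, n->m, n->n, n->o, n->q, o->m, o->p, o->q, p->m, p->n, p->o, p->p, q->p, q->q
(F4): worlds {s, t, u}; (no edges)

(F1), (F2), (F4)

Frame correspondent (Sahlqvist): forall x forall y forall z (Rxy & Rxz -> exists w (Ryw & Rzw)) — i.e. convergence.
(F1): satisfies the condition.
(F2): satisfies the condition.
(F3): fails — Rnq and Rnm but q and m have no common successor.
(F4): satisfies the condition.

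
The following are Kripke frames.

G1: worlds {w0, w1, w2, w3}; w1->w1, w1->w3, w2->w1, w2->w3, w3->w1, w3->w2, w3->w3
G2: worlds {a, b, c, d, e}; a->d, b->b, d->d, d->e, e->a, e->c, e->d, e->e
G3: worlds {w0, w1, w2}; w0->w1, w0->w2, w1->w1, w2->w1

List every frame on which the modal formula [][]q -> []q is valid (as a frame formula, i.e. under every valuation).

G1, G2

This is the axiom for density; its first-order frame correspondent is forall x forall y (Rxy -> exists z (Rxz & Rzy)).
G1: condition met.
G2: condition met.
G3: fails — Rw0w2 but no z with Rw0z and Rzw2.
Valid on: G1, G2.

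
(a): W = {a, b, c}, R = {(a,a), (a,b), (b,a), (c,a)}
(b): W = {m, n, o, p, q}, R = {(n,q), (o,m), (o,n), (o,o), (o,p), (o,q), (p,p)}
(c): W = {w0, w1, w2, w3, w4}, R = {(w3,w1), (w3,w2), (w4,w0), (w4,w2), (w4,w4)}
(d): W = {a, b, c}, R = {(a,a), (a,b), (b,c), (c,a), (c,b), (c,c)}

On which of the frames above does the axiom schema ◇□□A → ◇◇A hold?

(a), (d)

Frame correspondent (Sahlqvist): ∀x ∀y (xRy → ∃w (yR²w ∧ xR²w)) — i.e. a generalized confluence (Geach) condition.
(a): ✓.
(b): fails — nRq but no w with qR²w and nR²w.
(c): fails — w3Rw1 but no w with w1R²w and w3R²w.
(d): ✓.
Valid on: (a), (d).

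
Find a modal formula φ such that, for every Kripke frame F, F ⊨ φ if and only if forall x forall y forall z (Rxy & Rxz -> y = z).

A defining formula is ◇s → □s (the CD axiom).
Suppose ◇s→□s is valid. Take Rxy, Rxz and set V(s)={y}. Then ◇s at x, so □s at x, so s at z, i.e. z=y.

◇s → □s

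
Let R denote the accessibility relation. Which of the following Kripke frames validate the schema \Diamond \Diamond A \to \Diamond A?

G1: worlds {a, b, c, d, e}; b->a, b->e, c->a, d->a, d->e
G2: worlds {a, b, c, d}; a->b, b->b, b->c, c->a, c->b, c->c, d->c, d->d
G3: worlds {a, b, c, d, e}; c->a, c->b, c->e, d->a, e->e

G1, G3

Frame correspondent (Sahlqvist): \forall x \forall y \forall z (Rxy \wedge Ryz \to Rxz) — i.e. transitivity.
G1: holds.
G2: fails — Rbc and Rca but not Rba.
G3: holds.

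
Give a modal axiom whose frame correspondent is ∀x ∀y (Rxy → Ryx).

p → □◇p

This is symmetry; the standard corresponding axiom is B: p → □◇p.
Suppose p→□◇p is valid. Take Rxy and set V(p)={x}. Then p at x, so □◇p at x, so ◇p at y, so some z with Ryz has p; z=x, i.e. Ryx.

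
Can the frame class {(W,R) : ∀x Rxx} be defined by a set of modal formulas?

Definable; □p → p defines it

Yes: it is reflexivity, defined by the T schema □p → p.
Suppose □p→p is valid. At any x set V(p)={w : Rxw}. Then □p holds at x, so p holds at x, i.e. Rxx.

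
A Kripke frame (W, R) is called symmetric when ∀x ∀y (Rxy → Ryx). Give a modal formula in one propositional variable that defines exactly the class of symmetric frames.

p → □◇p

This is symmetry; the standard corresponding axiom is B: p → □◇p.
Suppose p→□◇p is valid. Take Rxy and set V(p)={x}. Then p at x, so □◇p at x, so ◇p at y, so some z with Ryz has p; z=x, i.e. Ryx.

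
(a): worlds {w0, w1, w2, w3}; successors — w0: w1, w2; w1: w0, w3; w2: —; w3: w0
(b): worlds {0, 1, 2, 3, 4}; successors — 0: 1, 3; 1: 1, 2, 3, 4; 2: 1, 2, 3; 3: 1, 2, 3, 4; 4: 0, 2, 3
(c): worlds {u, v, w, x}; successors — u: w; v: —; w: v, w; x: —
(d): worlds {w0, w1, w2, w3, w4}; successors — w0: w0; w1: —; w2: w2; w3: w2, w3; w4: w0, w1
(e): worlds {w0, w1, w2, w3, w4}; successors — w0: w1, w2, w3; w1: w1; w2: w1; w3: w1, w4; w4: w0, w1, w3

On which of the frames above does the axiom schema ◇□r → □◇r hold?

(b), (e)

This is the axiom for convergence; its first-order frame correspondent is ∀x ∀y ∀z (Rxy ∧ Rxz → ∃w (Ryw ∧ Rzw)).
(a): fails — Rw0w1 and Rw0w2 but w1 and w2 have no common successor.
(b): holds.
(c): fails — Rww and Rwv but w and v have no common successor.
(d): fails — Rw4w1 and Rw4w1 but w1 and w1 have no common successor.
(e): holds.
Valid on: (b), (e).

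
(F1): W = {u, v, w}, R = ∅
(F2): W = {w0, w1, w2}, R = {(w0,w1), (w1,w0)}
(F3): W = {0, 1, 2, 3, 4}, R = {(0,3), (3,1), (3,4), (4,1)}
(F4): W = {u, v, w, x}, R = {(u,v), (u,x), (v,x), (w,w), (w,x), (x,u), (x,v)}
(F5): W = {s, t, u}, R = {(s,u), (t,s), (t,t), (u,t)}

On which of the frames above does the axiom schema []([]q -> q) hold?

This is the axiom for shift-reflexivity; its first-order frame correspondent is forall x forall y (Rxy -> Ryy).
(F1): holds.
(F2): fails — Rw0w1 but not Rw1w1.
(F3): fails — R34 but not R44.
(F4): fails — Ruv but not Rvv.
(F5): fails — Rsu but not Ruu.

(F1)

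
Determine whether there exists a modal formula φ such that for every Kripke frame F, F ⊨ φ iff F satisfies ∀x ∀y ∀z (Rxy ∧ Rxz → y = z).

Yes, by ◇q → □q

The condition is partial functionality. A defining modal formula is ◇q → □q.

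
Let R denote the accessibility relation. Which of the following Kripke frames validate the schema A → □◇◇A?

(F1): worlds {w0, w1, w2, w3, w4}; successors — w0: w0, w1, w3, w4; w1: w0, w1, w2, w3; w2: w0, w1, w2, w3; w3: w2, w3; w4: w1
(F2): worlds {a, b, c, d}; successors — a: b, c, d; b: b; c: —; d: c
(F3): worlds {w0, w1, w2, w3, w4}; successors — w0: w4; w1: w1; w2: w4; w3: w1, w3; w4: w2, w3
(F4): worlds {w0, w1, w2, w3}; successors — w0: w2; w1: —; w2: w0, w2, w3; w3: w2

This is the axiom for a generalized confluence (Geach) condition; its first-order frame correspondent is ∀x ∀z (xRz → ∃w (x = w ∧ zR²w)).
(F1): condition met.
(F2): fails — aRb but no w with a=w and bR²w.
(F3): fails — w0Rw4 but no w with w0=w and w4R²w.
(F4): condition met.

(F1), (F4)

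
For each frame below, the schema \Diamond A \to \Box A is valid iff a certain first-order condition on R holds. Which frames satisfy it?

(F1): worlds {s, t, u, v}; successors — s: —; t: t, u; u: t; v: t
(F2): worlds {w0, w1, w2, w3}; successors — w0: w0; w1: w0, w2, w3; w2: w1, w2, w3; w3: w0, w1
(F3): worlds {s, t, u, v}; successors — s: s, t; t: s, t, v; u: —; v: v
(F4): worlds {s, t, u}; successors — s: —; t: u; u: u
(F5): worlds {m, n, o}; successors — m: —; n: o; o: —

(F4), (F5)

Frame correspondent (Sahlqvist): \forall x \forall y \forall z (Rxy \wedge Rxz \to y = z) — i.e. partial functionality.
(F1): fails — t sees both t and u.
(F2): fails — w1 sees both w0 and w2.
(F3): fails — s sees both s and t.
(F4): condition met.
(F5): condition met.
Valid on: (F4), (F5).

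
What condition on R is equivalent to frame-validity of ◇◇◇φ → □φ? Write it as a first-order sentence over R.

This is a Sahlqvist (Geach-type) schema ◇^3□^0φ → □^1◇^0φ.
Minimal-valuation argument: fix x; take any y with xR^3y and any z with xR^1z. Set V(φ) to the set of worlds R-reachable from y in exactly 0 steps. Then □^0φ holds at y, so the antecedent holds at x; validity forces ◇^0φ at z, giving a w with zR^0w and yR^0w.
First-order correspondent: ∀x ∀y ∀z ((xR³y ∧ xRz) → ∃w (y = w ∧ z = w)).

∀x ∀y ∀z ((xR³y ∧ xRz) → ∃w (y = w ∧ z = w))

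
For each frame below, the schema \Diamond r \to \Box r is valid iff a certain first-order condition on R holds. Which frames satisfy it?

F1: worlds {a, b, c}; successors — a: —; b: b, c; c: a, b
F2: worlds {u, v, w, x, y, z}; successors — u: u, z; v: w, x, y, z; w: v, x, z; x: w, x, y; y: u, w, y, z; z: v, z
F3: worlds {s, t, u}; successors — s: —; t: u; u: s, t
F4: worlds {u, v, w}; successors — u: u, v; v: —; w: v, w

none

This is the axiom for partial functionality; its first-order frame correspondent is \forall x \forall y \forall z (Rxy \wedge Rxz \to y = z).
F1: fails — b sees both b and c.
F2: fails — u sees both u and z.
F3: fails — u sees both s and t.
F4: fails — u sees both u and v.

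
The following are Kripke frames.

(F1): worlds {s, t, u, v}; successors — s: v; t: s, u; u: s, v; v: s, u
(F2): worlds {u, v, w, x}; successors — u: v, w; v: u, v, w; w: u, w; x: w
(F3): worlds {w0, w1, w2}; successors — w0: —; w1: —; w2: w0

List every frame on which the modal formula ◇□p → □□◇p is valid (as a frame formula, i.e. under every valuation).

Frame correspondent (Sahlqvist): ∀x ∀y ∀z ((xRy ∧ xR²z) → ∃w (yRw ∧ zRw)) — i.e. a generalized confluence (Geach) condition.
(F1): fails — sRv, sR²s but no w with vRw and sRw.
(F2): holds.
(F3): holds.
Valid on: (F2), (F3).

(F2), (F3)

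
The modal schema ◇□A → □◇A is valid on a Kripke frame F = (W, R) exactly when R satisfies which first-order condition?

Suppose ◇□A→□◇A is valid. Take Rxy, Rxz and set V(A)={w : Ryw}. Then □A at y so ◇□A at x, so □◇A at x, so ◇A at z, giving w with Rzw and Ryw.
Conversely, on a frame with convergence the schema holds at every world under every valuation.
So the correspondent is convergence.

convergence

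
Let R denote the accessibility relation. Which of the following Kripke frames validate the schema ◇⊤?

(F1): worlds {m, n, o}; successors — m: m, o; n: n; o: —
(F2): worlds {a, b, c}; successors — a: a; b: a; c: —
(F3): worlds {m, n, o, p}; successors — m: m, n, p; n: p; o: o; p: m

(F3)

The schema corresponds to seriality: ∀x ∃y Rxy.
(F1): fails — world o has no successor.
(F2): fails — world c has no successor.
(F3): condition met.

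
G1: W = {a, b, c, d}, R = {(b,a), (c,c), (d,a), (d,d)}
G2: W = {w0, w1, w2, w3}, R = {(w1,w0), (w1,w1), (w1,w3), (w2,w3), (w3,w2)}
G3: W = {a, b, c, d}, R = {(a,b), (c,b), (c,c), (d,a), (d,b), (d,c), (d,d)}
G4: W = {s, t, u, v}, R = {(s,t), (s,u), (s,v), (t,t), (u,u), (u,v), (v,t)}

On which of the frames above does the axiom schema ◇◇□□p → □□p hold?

none

This is the axiom for a generalized confluence (Geach) condition; its first-order frame correspondent is ∀x ∀y ∀z ((xR²y ∧ xR²z) → ∃w (yR²w ∧ z = w)).
G1: fails — dR²a, dR²a but no w with aR²w and a=w.
G2: fails — w1R²w0, w1R²w0 but no w with w0R²w and w0=w.
G3: fails — cR²b, cR²b but no w with bR²w and b=w.
G4: fails — sR²t, sR²u but no w with tR²w and u=w.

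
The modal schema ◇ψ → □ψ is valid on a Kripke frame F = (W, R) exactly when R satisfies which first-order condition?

Suppose ◇ψ→□ψ is valid. Take Rxy, Rxz and set V(ψ)={y}. Then ◇ψ at x, so □ψ at x, so ψ at z, i.e. z=y.
Conversely, any frame satisfying ∀x ∀y ∀z (Rxy ∧ Rxz → y = z) validates the schema.
So the correspondent is partial functionality.

partial functionality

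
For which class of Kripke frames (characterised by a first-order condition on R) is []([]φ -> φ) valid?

shift-reflexivity: forall x forall y (Rxy -> Ryy)

This is the T□ axiom.
It corresponds to shift-reflexivity: forall x forall y (Rxy -> Ryy).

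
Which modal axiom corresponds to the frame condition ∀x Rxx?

This is reflexivity; the standard corresponding axiom is T: □ψ → ψ.
Suppose □ψ→ψ is valid. At any x set V(ψ)={w : Rxw}. Then □ψ holds at x, so ψ holds at x, i.e. Rxx.

□ψ → ψ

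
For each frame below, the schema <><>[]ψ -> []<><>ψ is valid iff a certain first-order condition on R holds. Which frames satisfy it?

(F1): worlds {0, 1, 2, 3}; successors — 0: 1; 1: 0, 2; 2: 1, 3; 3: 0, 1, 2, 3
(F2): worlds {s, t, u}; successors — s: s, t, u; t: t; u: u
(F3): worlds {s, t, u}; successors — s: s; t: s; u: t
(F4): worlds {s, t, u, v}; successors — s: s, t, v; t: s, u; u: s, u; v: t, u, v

(F3), (F4)

This is the axiom for a generalized confluence (Geach) condition; its first-order frame correspondent is forall x forall y forall z ((x R^2 y & xRz) -> exists w (yRw & z R^2 w)).
(F1): fails — 2R²1, 2R1 but no w with 1Rw and 1R²w.
(F2): fails — sR²t, sRu but no w with tRw and uR²w.
(F3): ✓.
(F4): ✓.
Valid on: (F3), (F4).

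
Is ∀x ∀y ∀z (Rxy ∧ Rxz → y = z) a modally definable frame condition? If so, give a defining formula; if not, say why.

The condition is partial functionality. A defining modal formula is ◇p → □p.
Suppose ◇p→□p is valid. Take Rxy, Rxz and set V(p)={y}. Then ◇p at x, so □p at x, so p at z, i.e. z=y.

Yes, by ◇p → □p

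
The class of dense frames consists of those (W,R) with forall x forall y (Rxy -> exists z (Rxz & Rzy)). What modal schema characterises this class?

The condition is density. The C4 schema □□r → □r defines it.
Suppose □□r→□r is valid. Take Rxy and set V(r)={w : xR²w}. Then □□r at x, so □r at x, so r at y, i.e. ∃z(Rxz∧Rzy).

□□r → □r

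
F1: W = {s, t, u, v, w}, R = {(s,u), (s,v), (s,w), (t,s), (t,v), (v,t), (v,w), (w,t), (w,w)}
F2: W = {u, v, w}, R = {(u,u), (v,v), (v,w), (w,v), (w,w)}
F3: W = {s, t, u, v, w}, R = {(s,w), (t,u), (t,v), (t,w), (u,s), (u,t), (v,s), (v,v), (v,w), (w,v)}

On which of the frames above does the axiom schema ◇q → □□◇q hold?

F2

This is the axiom for a generalized confluence (Geach) condition; its first-order frame correspondent is ∀x ∀y ∀z ((xRy ∧ xR²z) → ∃w (y = w ∧ zRw)).
F1: fails — sRu, sR²t but no w* with u=w* and tRw*.
F2: condition met.
F3: fails — tRu, tR²s but no w* with u=w* and sRw*.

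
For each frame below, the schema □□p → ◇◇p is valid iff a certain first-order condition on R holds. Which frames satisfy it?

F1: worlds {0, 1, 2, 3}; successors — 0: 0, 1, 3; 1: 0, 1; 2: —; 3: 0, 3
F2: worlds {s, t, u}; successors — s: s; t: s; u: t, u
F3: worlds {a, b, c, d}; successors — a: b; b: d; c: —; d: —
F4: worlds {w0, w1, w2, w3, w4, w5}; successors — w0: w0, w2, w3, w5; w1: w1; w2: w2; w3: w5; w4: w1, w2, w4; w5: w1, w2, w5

The schema corresponds to a generalized confluence (Geach) condition: ∀x ∃w (xR²w ∧ xR²w).
F1: fails — at 2 but no w with 2R²w and 2R²w.
F2: satisfies the condition.
F3: fails — at b but no w with bR²w and bR²w.
F4: satisfies the condition.

F2, F4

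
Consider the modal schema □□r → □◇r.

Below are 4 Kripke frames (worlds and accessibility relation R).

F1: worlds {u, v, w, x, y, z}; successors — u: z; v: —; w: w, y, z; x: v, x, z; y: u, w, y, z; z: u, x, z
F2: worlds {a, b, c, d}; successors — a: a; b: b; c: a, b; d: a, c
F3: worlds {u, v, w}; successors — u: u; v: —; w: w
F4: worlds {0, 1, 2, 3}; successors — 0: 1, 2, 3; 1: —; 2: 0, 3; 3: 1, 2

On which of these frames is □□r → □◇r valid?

F2, F3

The schema corresponds to a generalized confluence (Geach) condition: ∀x ∀z (xRz → ∃w (xR²w ∧ zRw)).
F1: fails — xRv but no t with xR²t and vRt.
F2: ✓.
F3: ✓.
F4: fails — 0R1 but no w with 0R²w and 1Rw.
Valid on: F2, F3.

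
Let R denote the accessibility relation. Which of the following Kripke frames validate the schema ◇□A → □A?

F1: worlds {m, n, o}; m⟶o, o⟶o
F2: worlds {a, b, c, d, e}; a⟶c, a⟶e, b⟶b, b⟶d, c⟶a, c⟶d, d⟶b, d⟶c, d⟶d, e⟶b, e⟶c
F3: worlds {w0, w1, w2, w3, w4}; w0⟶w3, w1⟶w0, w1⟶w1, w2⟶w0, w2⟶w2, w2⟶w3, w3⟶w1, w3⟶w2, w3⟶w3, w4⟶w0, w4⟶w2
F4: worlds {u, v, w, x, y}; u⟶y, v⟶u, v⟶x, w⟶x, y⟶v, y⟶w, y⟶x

The schema corresponds to the Euclidean property: ∀x ∀y ∀z (Rxy ∧ Rxz → Ryz).
F1: holds.
F2: fails — Rae and Rae but not Ree.
F3: fails — Rw1w0 and Rw1w1 but not Rw0w1.
F4: fails — Ruy and Ruy but not Ryy.

F1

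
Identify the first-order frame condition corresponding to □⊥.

Emptiness of R

□⊥ is valid iff no world has any successor (otherwise □⊥ fails at any world with one).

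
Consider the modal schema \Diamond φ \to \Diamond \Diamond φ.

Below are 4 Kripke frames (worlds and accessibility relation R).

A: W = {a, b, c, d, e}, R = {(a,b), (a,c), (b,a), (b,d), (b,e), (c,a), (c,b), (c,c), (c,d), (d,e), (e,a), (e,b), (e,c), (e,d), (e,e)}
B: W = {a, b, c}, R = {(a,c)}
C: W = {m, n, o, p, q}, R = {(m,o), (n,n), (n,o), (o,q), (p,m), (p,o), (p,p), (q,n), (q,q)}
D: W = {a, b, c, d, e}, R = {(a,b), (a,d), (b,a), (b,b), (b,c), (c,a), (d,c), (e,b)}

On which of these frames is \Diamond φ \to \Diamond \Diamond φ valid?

Frame correspondent (Sahlqvist): \forall x \forall y (xRy \to \exists w (y = w \wedge x R^2 w)) — i.e. a generalized confluence (Geach) condition.
A: satisfies the condition.
B: fails — aRc but no w with c=w and aR²w.
C: fails — mRo but no w with o=w and mR²w.
D: fails — aRd but no w with d=w and aR²w.
Valid on: A.

A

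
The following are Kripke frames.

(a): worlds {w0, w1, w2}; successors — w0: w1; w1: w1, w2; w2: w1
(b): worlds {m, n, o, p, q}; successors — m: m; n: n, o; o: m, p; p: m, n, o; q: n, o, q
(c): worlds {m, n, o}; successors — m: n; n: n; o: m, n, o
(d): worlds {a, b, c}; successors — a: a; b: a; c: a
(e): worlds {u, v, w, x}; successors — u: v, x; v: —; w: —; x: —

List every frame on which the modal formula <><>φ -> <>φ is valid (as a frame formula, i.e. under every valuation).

(c), (d), (e)

The schema corresponds to transitivity: forall x forall y forall z (Rxy & Ryz -> Rxz).
(a): fails — Rw0w1 and Rw1w2 but not Rw0w2.
(b): fails — Rop and Rpn but not Ron.
(c): ✓.
(d): ✓.
(e): ✓.
Valid on: (c), (d), (e).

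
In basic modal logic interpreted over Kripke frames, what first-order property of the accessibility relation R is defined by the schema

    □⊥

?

□⊥ is valid iff no world has any successor (otherwise □⊥ fails at any world with one).
Conversely, on a frame with emptiness of R the schema holds at every world under every valuation.
Frame condition: ∀x ∀y ¬Rxy.

emptiness of R: ∀x ∀y ¬Rxy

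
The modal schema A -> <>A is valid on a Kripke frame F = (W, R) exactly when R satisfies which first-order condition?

Reflexivity

This is a form of the T axiom.
It corresponds to reflexivity: forall x Rxx.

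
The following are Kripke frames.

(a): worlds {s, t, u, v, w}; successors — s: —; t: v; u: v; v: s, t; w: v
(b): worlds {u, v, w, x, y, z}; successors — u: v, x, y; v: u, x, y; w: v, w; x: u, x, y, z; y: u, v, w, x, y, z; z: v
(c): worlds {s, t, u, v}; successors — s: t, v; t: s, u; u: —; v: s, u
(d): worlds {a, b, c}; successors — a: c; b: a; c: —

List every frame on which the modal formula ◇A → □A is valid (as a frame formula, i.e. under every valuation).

This is the axiom for partial functionality; its first-order frame correspondent is ∀x ∀y ∀z (Rxy ∧ Rxz → y = z).
(a): fails — v sees both s and t.
(b): fails — u sees both v and x.
(c): fails — s sees both t and v.
(d): satisfies the condition.
Valid on: (d).

(d)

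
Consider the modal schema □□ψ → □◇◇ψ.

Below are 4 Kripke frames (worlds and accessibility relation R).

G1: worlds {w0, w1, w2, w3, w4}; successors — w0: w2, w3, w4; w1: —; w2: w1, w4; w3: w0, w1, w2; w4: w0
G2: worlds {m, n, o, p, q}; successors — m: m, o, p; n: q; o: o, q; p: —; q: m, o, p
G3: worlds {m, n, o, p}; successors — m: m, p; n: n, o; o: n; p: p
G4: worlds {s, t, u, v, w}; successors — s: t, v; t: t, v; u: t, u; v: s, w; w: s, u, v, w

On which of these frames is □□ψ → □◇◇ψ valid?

G3, G4

Frame correspondent (Sahlqvist): ∀x ∀z (xRz → ∃w (xR²w ∧ zR²w)) — i.e. a generalized confluence (Geach) condition.
G1: fails — w2Rw1 but no w with w2R²w and w1R²w.
G2: fails — mRp but no w with mR²w and pR²w.
G3: condition met.
G4: condition met.
Valid on: G3, G4.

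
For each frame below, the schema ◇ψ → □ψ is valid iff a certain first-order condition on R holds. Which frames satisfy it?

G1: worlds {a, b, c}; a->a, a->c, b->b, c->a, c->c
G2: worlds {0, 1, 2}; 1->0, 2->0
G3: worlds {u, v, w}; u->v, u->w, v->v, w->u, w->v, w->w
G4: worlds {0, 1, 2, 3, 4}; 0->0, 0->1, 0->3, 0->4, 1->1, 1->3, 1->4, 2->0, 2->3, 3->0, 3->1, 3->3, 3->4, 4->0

G2

The schema corresponds to partial functionality: ∀x ∀y ∀z (Rxy ∧ Rxz → y = z).
G1: fails — a sees both a and c.
G2: satisfies the condition.
G3: fails — u sees both v and w.
G4: fails — 0 sees both 0 and 1.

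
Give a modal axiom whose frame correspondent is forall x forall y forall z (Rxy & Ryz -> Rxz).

The condition is transitivity. The 4 schema □s → □□s defines it.

□s → □□s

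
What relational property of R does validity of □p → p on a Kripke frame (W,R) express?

Suppose □p→p is valid. At any x set V(p)={w : Rxw}. Then □p holds at x, so p holds at x, i.e. Rxx.
The converse is a direct semantic check.
Frame condition: ∀x Rxx.

reflexivity: ∀x Rxx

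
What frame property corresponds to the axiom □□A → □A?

density

Suppose □□A→□A is valid. Take Rxy and set V(A)={w : xR²w}. Then □□A at x, so □A at x, so A at y, i.e. ∃z(Rxz∧Rzy).
Conversely, on a frame with density the schema holds at every world under every valuation.
Frame condition: ∀x ∀y (Rxy → ∃z (Rxz ∧ Rzy)).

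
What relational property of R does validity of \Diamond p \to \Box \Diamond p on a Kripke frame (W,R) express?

Suppose ◇p→□◇p is valid. Take Rxy, Rxz and set V(p)={y}. Then ◇p at x, so □◇p at x, so ◇p at z, so some w with Rzw has p; w=y, i.e. Rzy. By symmetry of the argument, Ryz.

the Euclidean property: \forall x \forall y \forall z (Rxy \wedge Rxz \to Ryz)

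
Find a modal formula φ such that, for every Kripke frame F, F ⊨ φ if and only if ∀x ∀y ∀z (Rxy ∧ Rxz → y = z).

◇p → □p

The condition is partial functionality. The CD schema ◇p → □p defines it.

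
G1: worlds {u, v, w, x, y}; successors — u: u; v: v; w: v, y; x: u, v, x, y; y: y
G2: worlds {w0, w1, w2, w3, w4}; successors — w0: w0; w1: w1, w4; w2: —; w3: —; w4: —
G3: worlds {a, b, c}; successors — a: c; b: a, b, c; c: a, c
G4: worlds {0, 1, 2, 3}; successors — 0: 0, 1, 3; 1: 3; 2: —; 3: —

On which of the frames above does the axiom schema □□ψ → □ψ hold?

G1, G2, G3

Frame correspondent (Sahlqvist): ∀x ∀y (Rxy → ∃z (Rxz ∧ Rzy)) — i.e. density.
G1: ✓.
G2: ✓.
G3: ✓.
G4: fails — R13 but no z with R1z and Rz3.
Valid on: G1, G2, G3.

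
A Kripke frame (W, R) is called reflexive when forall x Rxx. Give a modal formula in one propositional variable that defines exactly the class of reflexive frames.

The condition is reflexivity. The T schema □ψ → ψ defines it.

□ψ → ψ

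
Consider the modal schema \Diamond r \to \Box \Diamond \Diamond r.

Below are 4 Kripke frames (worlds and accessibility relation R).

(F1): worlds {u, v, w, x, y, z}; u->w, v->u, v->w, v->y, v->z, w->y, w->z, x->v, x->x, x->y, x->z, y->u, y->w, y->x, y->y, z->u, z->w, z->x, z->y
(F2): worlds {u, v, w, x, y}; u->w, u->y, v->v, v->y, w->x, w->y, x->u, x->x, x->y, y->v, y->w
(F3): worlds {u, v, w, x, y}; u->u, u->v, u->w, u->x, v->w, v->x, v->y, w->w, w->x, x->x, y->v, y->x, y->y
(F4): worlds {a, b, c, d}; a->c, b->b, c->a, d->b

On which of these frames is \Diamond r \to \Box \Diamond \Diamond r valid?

(F4)

This is the axiom for a generalized confluence (Geach) condition; its first-order frame correspondent is \forall x \forall y \forall z ((xRy \wedge xRz) \to \exists w (y = w \wedge z R^2 w)).
(F1): fails — vRu, vRu but no t with u=t and uR²t.
(F2): fails — uRw, uRy but no t with w=t and yR²t.
(F3): fails — uRu, uRv but no t with u=t and vR²t.
(F4): holds.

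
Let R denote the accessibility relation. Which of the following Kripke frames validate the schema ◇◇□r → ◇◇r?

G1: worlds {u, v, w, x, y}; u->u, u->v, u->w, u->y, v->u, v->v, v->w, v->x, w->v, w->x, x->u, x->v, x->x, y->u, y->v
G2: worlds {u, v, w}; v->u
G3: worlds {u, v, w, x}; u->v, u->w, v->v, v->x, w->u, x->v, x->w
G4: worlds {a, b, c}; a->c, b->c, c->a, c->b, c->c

Frame correspondent (Sahlqvist): ∀x ∀y (xR²y → ∃w (yRw ∧ xR²w)) — i.e. a generalized confluence (Geach) condition.
G1: ✓.
G2: ✓.
G3: fails — vR²w but no t with wRt and vR²t.
G4: ✓.

G1, G2, G4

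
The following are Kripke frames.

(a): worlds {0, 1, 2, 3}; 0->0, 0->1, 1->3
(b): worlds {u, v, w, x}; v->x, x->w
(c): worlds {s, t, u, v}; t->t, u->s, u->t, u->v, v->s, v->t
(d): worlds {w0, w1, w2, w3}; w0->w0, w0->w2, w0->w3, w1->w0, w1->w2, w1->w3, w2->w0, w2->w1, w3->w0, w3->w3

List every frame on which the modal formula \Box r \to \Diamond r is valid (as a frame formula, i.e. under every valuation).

(d)

Frame correspondent (Sahlqvist): \forall x \exists y Rxy — i.e. seriality.
(a): fails — world 2 has no successor.
(b): fails — world u has no successor.
(c): fails — world s has no successor.
(d): satisfies the condition.
Valid on: (d).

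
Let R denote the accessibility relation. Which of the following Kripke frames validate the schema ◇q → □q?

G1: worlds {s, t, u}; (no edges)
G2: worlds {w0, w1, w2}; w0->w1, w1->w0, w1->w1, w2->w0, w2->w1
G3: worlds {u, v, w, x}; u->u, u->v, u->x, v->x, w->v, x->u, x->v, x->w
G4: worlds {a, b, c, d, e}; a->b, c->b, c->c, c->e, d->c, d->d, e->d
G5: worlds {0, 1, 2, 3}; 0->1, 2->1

The schema corresponds to partial functionality: ∀x ∀y ∀z (Rxy ∧ Rxz → y = z).
G1: satisfies the condition.
G2: fails — w1 sees both w0 and w1.
G3: fails — u sees both u and v.
G4: fails — c sees both b and c.
G5: satisfies the condition.
Valid on: G1, G5.

G1, G5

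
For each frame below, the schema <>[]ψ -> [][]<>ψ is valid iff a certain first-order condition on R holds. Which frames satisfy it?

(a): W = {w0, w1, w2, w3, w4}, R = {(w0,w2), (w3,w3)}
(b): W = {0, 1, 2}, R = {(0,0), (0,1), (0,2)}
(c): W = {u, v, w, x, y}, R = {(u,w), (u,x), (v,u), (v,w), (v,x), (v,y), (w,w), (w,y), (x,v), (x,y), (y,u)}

(a)

The schema corresponds to a generalized confluence (Geach) condition: forall x forall y forall z ((xRy & x R^2 z) -> exists w (yRw & zRw)).
(a): condition met.
(b): fails — 0R0, 0R²1 but no w with 0Rw and 1Rw.
(c): fails — uRw, uR²y but no t with wRt and yRt.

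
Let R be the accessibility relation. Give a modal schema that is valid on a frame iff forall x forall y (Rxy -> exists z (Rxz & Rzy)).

□□ψ → □ψ

A defining formula is □□ψ → □ψ (the C4 axiom).
Suppose □□ψ→□ψ is valid. Take Rxy and set V(ψ)={w : xR²w}. Then □□ψ at x, so □ψ at x, so ψ at y, i.e. ∃z(Rxz∧Rzy).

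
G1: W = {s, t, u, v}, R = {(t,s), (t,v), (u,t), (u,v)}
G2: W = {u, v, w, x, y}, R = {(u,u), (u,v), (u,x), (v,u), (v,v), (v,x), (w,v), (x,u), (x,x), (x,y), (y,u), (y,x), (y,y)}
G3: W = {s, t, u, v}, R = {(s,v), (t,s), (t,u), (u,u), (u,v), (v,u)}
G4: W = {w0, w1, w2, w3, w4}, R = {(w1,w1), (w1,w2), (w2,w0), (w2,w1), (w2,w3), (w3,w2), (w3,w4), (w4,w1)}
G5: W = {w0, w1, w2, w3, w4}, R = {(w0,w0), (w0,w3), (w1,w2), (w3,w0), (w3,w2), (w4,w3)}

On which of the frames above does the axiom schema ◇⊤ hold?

G2, G3

The schema corresponds to seriality: ∀x ∃y Rxy.
G1: fails — world s has no successor.
G2: holds.
G3: holds.
G4: fails — world w0 has no successor.
G5: fails — world w2 has no successor.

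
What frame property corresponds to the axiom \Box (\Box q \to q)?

Shift-reflexivity

Suppose □(□q→q) is valid. Take Rxy and set V(q)={w : Ryw}. Then at y, □q holds; since □(□q→q) at x, □q→q at y, so q at y, i.e. Ryy.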